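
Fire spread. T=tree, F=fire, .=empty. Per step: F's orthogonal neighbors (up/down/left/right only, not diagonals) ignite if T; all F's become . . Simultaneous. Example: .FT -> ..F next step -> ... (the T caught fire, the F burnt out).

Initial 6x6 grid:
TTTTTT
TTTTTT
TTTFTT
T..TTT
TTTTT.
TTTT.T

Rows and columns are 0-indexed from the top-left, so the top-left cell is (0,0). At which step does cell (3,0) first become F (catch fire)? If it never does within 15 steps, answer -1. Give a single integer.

Step 1: cell (3,0)='T' (+4 fires, +1 burnt)
Step 2: cell (3,0)='T' (+7 fires, +4 burnt)
Step 3: cell (3,0)='T' (+9 fires, +7 burnt)
Step 4: cell (3,0)='F' (+6 fires, +9 burnt)
  -> target ignites at step 4
Step 5: cell (3,0)='.' (+3 fires, +6 burnt)
Step 6: cell (3,0)='.' (+1 fires, +3 burnt)
Step 7: cell (3,0)='.' (+0 fires, +1 burnt)
  fire out at step 7

4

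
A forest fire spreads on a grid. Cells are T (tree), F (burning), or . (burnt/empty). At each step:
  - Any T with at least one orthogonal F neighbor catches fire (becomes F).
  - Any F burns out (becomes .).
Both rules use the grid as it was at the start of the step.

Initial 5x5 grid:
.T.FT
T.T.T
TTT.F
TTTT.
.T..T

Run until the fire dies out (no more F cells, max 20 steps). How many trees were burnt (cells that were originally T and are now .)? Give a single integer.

Answer: 2

Derivation:
Step 1: +2 fires, +2 burnt (F count now 2)
Step 2: +0 fires, +2 burnt (F count now 0)
Fire out after step 2
Initially T: 14, now '.': 13
Total burnt (originally-T cells now '.'): 2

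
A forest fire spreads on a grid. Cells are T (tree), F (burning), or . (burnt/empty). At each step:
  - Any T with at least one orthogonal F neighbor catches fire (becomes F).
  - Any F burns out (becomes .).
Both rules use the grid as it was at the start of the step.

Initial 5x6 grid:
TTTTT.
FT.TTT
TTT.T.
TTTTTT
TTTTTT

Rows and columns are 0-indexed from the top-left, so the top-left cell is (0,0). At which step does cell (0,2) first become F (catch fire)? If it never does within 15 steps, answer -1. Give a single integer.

Step 1: cell (0,2)='T' (+3 fires, +1 burnt)
Step 2: cell (0,2)='T' (+3 fires, +3 burnt)
Step 3: cell (0,2)='F' (+4 fires, +3 burnt)
  -> target ignites at step 3
Step 4: cell (0,2)='.' (+3 fires, +4 burnt)
Step 5: cell (0,2)='.' (+4 fires, +3 burnt)
Step 6: cell (0,2)='.' (+3 fires, +4 burnt)
Step 7: cell (0,2)='.' (+4 fires, +3 burnt)
Step 8: cell (0,2)='.' (+1 fires, +4 burnt)
Step 9: cell (0,2)='.' (+0 fires, +1 burnt)
  fire out at step 9

3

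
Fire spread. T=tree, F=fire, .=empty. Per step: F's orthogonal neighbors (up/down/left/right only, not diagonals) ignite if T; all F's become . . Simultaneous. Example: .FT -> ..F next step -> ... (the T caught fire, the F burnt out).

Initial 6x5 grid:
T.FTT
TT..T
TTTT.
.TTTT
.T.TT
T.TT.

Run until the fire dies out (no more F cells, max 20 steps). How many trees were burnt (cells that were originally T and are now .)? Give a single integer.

Step 1: +1 fires, +1 burnt (F count now 1)
Step 2: +1 fires, +1 burnt (F count now 1)
Step 3: +1 fires, +1 burnt (F count now 1)
Step 4: +0 fires, +1 burnt (F count now 0)
Fire out after step 4
Initially T: 20, now '.': 13
Total burnt (originally-T cells now '.'): 3

Answer: 3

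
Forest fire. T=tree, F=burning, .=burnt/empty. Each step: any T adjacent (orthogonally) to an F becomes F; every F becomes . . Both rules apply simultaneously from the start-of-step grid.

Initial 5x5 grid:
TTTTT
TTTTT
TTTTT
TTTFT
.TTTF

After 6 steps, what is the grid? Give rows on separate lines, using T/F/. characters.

Step 1: 4 trees catch fire, 2 burn out
  TTTTT
  TTTTT
  TTTFT
  TTF.F
  .TTF.
Step 2: 5 trees catch fire, 4 burn out
  TTTTT
  TTTFT
  TTF.F
  TF...
  .TF..
Step 3: 6 trees catch fire, 5 burn out
  TTTFT
  TTF.F
  TF...
  F....
  .F...
Step 4: 4 trees catch fire, 6 burn out
  TTF.F
  TF...
  F....
  .....
  .....
Step 5: 2 trees catch fire, 4 burn out
  TF...
  F....
  .....
  .....
  .....
Step 6: 1 trees catch fire, 2 burn out
  F....
  .....
  .....
  .....
  .....

F....
.....
.....
.....
.....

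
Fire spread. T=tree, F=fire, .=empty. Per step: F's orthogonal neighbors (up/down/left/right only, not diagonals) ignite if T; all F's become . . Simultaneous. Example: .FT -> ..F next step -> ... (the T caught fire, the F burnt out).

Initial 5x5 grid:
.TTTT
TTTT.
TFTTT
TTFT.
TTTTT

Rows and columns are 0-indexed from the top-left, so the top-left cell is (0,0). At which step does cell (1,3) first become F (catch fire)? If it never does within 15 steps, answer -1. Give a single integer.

Step 1: cell (1,3)='T' (+6 fires, +2 burnt)
Step 2: cell (1,3)='T' (+7 fires, +6 burnt)
Step 3: cell (1,3)='F' (+5 fires, +7 burnt)
  -> target ignites at step 3
Step 4: cell (1,3)='.' (+1 fires, +5 burnt)
Step 5: cell (1,3)='.' (+1 fires, +1 burnt)
Step 6: cell (1,3)='.' (+0 fires, +1 burnt)
  fire out at step 6

3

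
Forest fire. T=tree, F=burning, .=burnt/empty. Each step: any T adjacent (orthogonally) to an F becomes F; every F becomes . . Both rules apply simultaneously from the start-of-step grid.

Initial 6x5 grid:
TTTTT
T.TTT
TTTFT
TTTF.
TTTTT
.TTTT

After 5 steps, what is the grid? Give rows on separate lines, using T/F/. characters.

Step 1: 5 trees catch fire, 2 burn out
  TTTTT
  T.TFT
  TTF.F
  TTF..
  TTTFT
  .TTTT
Step 2: 8 trees catch fire, 5 burn out
  TTTFT
  T.F.F
  TF...
  TF...
  TTF.F
  .TTFT
Step 3: 7 trees catch fire, 8 burn out
  TTF.F
  T....
  F....
  F....
  TF...
  .TF.F
Step 4: 4 trees catch fire, 7 burn out
  TF...
  F....
  .....
  .....
  F....
  .F...
Step 5: 1 trees catch fire, 4 burn out
  F....
  .....
  .....
  .....
  .....
  .....

F....
.....
.....
.....
.....
.....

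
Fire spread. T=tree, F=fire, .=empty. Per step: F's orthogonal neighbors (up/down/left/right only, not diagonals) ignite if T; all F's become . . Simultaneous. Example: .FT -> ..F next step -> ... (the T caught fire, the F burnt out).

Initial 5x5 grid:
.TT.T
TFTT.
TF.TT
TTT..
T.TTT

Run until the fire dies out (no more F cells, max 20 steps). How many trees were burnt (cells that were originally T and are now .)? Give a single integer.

Step 1: +5 fires, +2 burnt (F count now 5)
Step 2: +4 fires, +5 burnt (F count now 4)
Step 3: +3 fires, +4 burnt (F count now 3)
Step 4: +2 fires, +3 burnt (F count now 2)
Step 5: +1 fires, +2 burnt (F count now 1)
Step 6: +0 fires, +1 burnt (F count now 0)
Fire out after step 6
Initially T: 16, now '.': 24
Total burnt (originally-T cells now '.'): 15

Answer: 15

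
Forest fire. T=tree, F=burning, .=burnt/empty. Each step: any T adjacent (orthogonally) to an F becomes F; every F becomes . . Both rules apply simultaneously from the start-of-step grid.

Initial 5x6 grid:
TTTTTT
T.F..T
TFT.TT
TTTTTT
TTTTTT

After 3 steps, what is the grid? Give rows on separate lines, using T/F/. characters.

Step 1: 4 trees catch fire, 2 burn out
  TTFTTT
  T....T
  F.F.TT
  TFTTTT
  TTTTTT
Step 2: 6 trees catch fire, 4 burn out
  TF.FTT
  F....T
  ....TT
  F.FTTT
  TFTTTT
Step 3: 5 trees catch fire, 6 burn out
  F...FT
  .....T
  ....TT
  ...FTT
  F.FTTT

F...FT
.....T
....TT
...FTT
F.FTTT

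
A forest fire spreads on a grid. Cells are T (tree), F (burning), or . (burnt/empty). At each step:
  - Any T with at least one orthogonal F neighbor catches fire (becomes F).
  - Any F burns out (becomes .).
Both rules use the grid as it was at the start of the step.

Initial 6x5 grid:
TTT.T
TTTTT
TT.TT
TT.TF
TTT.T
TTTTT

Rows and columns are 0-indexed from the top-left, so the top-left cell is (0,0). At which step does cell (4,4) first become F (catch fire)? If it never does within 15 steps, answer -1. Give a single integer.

Step 1: cell (4,4)='F' (+3 fires, +1 burnt)
  -> target ignites at step 1
Step 2: cell (4,4)='.' (+3 fires, +3 burnt)
Step 3: cell (4,4)='.' (+3 fires, +3 burnt)
Step 4: cell (4,4)='.' (+2 fires, +3 burnt)
Step 5: cell (4,4)='.' (+4 fires, +2 burnt)
Step 6: cell (4,4)='.' (+5 fires, +4 burnt)
Step 7: cell (4,4)='.' (+4 fires, +5 burnt)
Step 8: cell (4,4)='.' (+1 fires, +4 burnt)
Step 9: cell (4,4)='.' (+0 fires, +1 burnt)
  fire out at step 9

1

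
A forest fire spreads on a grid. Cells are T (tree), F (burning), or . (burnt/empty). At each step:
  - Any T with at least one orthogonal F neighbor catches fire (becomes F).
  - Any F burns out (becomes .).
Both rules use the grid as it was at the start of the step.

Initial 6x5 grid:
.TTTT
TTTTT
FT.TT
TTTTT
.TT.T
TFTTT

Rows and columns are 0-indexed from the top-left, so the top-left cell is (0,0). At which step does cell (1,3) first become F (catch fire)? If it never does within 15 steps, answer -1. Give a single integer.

Step 1: cell (1,3)='T' (+6 fires, +2 burnt)
Step 2: cell (1,3)='T' (+4 fires, +6 burnt)
Step 3: cell (1,3)='T' (+4 fires, +4 burnt)
Step 4: cell (1,3)='F' (+4 fires, +4 burnt)
  -> target ignites at step 4
Step 5: cell (1,3)='.' (+4 fires, +4 burnt)
Step 6: cell (1,3)='.' (+2 fires, +4 burnt)
Step 7: cell (1,3)='.' (+0 fires, +2 burnt)
  fire out at step 7

4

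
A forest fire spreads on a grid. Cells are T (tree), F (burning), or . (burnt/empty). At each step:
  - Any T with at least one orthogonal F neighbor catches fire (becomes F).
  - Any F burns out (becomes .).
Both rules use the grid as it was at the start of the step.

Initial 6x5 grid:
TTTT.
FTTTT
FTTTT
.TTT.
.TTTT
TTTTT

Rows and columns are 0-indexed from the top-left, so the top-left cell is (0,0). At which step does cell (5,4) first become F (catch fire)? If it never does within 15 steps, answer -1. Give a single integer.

Step 1: cell (5,4)='T' (+3 fires, +2 burnt)
Step 2: cell (5,4)='T' (+4 fires, +3 burnt)
Step 3: cell (5,4)='T' (+5 fires, +4 burnt)
Step 4: cell (5,4)='T' (+6 fires, +5 burnt)
Step 5: cell (5,4)='T' (+3 fires, +6 burnt)
Step 6: cell (5,4)='T' (+2 fires, +3 burnt)
Step 7: cell (5,4)='F' (+1 fires, +2 burnt)
  -> target ignites at step 7
Step 8: cell (5,4)='.' (+0 fires, +1 burnt)
  fire out at step 8

7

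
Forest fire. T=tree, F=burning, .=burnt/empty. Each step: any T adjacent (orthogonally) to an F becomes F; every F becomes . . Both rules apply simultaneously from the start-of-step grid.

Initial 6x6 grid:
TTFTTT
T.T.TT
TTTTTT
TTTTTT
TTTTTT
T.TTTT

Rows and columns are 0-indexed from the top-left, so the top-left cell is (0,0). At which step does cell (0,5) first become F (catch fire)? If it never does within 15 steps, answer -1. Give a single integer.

Step 1: cell (0,5)='T' (+3 fires, +1 burnt)
Step 2: cell (0,5)='T' (+3 fires, +3 burnt)
Step 3: cell (0,5)='F' (+6 fires, +3 burnt)
  -> target ignites at step 3
Step 4: cell (0,5)='.' (+6 fires, +6 burnt)
Step 5: cell (0,5)='.' (+6 fires, +6 burnt)
Step 6: cell (0,5)='.' (+4 fires, +6 burnt)
Step 7: cell (0,5)='.' (+3 fires, +4 burnt)
Step 8: cell (0,5)='.' (+1 fires, +3 burnt)
Step 9: cell (0,5)='.' (+0 fires, +1 burnt)
  fire out at step 9

3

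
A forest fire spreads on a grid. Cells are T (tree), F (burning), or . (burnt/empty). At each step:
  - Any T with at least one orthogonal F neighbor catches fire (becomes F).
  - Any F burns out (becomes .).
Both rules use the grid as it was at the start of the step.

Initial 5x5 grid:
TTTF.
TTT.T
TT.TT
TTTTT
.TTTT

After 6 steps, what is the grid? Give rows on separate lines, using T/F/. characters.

Step 1: 1 trees catch fire, 1 burn out
  TTF..
  TTT.T
  TT.TT
  TTTTT
  .TTTT
Step 2: 2 trees catch fire, 1 burn out
  TF...
  TTF.T
  TT.TT
  TTTTT
  .TTTT
Step 3: 2 trees catch fire, 2 burn out
  F....
  TF..T
  TT.TT
  TTTTT
  .TTTT
Step 4: 2 trees catch fire, 2 burn out
  .....
  F...T
  TF.TT
  TTTTT
  .TTTT
Step 5: 2 trees catch fire, 2 burn out
  .....
  ....T
  F..TT
  TFTTT
  .TTTT
Step 6: 3 trees catch fire, 2 burn out
  .....
  ....T
  ...TT
  F.FTT
  .FTTT

.....
....T
...TT
F.FTT
.FTTT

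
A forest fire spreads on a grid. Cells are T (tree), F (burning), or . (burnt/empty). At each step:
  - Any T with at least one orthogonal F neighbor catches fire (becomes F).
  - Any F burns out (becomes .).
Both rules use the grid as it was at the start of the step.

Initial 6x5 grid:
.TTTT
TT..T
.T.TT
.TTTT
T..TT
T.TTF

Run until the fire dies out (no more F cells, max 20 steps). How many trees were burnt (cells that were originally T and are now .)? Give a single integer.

Answer: 18

Derivation:
Step 1: +2 fires, +1 burnt (F count now 2)
Step 2: +3 fires, +2 burnt (F count now 3)
Step 3: +2 fires, +3 burnt (F count now 2)
Step 4: +3 fires, +2 burnt (F count now 3)
Step 5: +2 fires, +3 burnt (F count now 2)
Step 6: +2 fires, +2 burnt (F count now 2)
Step 7: +2 fires, +2 burnt (F count now 2)
Step 8: +2 fires, +2 burnt (F count now 2)
Step 9: +0 fires, +2 burnt (F count now 0)
Fire out after step 9
Initially T: 20, now '.': 28
Total burnt (originally-T cells now '.'): 18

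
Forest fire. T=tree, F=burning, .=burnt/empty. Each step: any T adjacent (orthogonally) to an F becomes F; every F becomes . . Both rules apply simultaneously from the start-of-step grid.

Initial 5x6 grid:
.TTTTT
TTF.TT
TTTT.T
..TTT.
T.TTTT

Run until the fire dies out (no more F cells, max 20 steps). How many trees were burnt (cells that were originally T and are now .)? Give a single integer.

Answer: 21

Derivation:
Step 1: +3 fires, +1 burnt (F count now 3)
Step 2: +6 fires, +3 burnt (F count now 6)
Step 3: +4 fires, +6 burnt (F count now 4)
Step 4: +4 fires, +4 burnt (F count now 4)
Step 5: +2 fires, +4 burnt (F count now 2)
Step 6: +2 fires, +2 burnt (F count now 2)
Step 7: +0 fires, +2 burnt (F count now 0)
Fire out after step 7
Initially T: 22, now '.': 29
Total burnt (originally-T cells now '.'): 21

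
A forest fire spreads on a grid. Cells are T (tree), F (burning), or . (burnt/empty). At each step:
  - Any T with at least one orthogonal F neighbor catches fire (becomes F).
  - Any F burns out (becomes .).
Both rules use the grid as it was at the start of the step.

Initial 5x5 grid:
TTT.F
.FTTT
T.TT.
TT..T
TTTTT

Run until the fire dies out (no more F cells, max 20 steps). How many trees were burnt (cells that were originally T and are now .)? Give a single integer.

Answer: 8

Derivation:
Step 1: +3 fires, +2 burnt (F count now 3)
Step 2: +4 fires, +3 burnt (F count now 4)
Step 3: +1 fires, +4 burnt (F count now 1)
Step 4: +0 fires, +1 burnt (F count now 0)
Fire out after step 4
Initially T: 17, now '.': 16
Total burnt (originally-T cells now '.'): 8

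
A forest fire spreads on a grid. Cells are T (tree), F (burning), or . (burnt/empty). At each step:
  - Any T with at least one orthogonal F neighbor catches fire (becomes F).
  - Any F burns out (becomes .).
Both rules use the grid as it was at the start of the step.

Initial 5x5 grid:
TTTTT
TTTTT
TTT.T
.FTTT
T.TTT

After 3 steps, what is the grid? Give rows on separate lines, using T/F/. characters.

Step 1: 2 trees catch fire, 1 burn out
  TTTTT
  TTTTT
  TFT.T
  ..FTT
  T.TTT
Step 2: 5 trees catch fire, 2 burn out
  TTTTT
  TFTTT
  F.F.T
  ...FT
  T.FTT
Step 3: 5 trees catch fire, 5 burn out
  TFTTT
  F.FTT
  ....T
  ....F
  T..FT

TFTTT
F.FTT
....T
....F
T..FT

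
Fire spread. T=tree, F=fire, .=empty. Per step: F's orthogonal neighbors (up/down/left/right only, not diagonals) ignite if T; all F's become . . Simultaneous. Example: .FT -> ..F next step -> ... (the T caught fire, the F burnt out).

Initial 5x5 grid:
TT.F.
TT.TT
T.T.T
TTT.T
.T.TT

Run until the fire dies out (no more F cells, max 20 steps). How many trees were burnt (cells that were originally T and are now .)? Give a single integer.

Step 1: +1 fires, +1 burnt (F count now 1)
Step 2: +1 fires, +1 burnt (F count now 1)
Step 3: +1 fires, +1 burnt (F count now 1)
Step 4: +1 fires, +1 burnt (F count now 1)
Step 5: +1 fires, +1 burnt (F count now 1)
Step 6: +1 fires, +1 burnt (F count now 1)
Step 7: +0 fires, +1 burnt (F count now 0)
Fire out after step 7
Initially T: 16, now '.': 15
Total burnt (originally-T cells now '.'): 6

Answer: 6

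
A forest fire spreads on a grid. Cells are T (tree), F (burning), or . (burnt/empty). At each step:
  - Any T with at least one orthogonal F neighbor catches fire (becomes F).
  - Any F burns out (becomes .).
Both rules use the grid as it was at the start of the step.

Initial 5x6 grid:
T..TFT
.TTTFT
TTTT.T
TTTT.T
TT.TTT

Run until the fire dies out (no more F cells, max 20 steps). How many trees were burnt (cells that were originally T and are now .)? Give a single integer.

Answer: 21

Derivation:
Step 1: +4 fires, +2 burnt (F count now 4)
Step 2: +3 fires, +4 burnt (F count now 3)
Step 3: +4 fires, +3 burnt (F count now 4)
Step 4: +4 fires, +4 burnt (F count now 4)
Step 5: +3 fires, +4 burnt (F count now 3)
Step 6: +2 fires, +3 burnt (F count now 2)
Step 7: +1 fires, +2 burnt (F count now 1)
Step 8: +0 fires, +1 burnt (F count now 0)
Fire out after step 8
Initially T: 22, now '.': 29
Total burnt (originally-T cells now '.'): 21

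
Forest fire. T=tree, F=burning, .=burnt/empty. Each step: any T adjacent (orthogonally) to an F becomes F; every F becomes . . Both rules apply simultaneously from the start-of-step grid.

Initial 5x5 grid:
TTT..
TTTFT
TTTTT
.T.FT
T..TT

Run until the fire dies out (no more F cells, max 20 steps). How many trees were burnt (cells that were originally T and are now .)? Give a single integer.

Step 1: +5 fires, +2 burnt (F count now 5)
Step 2: +5 fires, +5 burnt (F count now 5)
Step 3: +3 fires, +5 burnt (F count now 3)
Step 4: +3 fires, +3 burnt (F count now 3)
Step 5: +0 fires, +3 burnt (F count now 0)
Fire out after step 5
Initially T: 17, now '.': 24
Total burnt (originally-T cells now '.'): 16

Answer: 16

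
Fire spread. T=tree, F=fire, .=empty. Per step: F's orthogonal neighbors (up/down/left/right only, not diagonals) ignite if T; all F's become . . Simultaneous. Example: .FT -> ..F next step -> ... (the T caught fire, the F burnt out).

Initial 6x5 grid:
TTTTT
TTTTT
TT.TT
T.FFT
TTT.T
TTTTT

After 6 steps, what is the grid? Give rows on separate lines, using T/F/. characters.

Step 1: 3 trees catch fire, 2 burn out
  TTTTT
  TTTTT
  TT.FT
  T...F
  TTF.T
  TTTTT
Step 2: 5 trees catch fire, 3 burn out
  TTTTT
  TTTFT
  TT..F
  T....
  TF..F
  TTFTT
Step 3: 7 trees catch fire, 5 burn out
  TTTFT
  TTF.F
  TT...
  T....
  F....
  TF.FF
Step 4: 5 trees catch fire, 7 burn out
  TTF.F
  TF...
  TT...
  F....
  .....
  F....
Step 5: 4 trees catch fire, 5 burn out
  TF...
  F....
  FF...
  .....
  .....
  .....
Step 6: 1 trees catch fire, 4 burn out
  F....
  .....
  .....
  .....
  .....
  .....

F....
.....
.....
.....
.....
.....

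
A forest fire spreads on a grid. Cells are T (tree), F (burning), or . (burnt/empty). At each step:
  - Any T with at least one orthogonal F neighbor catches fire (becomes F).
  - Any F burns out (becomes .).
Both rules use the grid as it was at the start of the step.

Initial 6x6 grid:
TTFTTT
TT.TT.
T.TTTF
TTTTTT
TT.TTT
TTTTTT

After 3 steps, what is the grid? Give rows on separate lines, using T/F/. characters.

Step 1: 4 trees catch fire, 2 burn out
  TF.FTT
  TT.TT.
  T.TTF.
  TTTTTF
  TT.TTT
  TTTTTT
Step 2: 8 trees catch fire, 4 burn out
  F...FT
  TF.FF.
  T.TF..
  TTTTF.
  TT.TTF
  TTTTTT
Step 3: 6 trees catch fire, 8 burn out
  .....F
  F.....
  T.F...
  TTTF..
  TT.TF.
  TTTTTF

.....F
F.....
T.F...
TTTF..
TT.TF.
TTTTTF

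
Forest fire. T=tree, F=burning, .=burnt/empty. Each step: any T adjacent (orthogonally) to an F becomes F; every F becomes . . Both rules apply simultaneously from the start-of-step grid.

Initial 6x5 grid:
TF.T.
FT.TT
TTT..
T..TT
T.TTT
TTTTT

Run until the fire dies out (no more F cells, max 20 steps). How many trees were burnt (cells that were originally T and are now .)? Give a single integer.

Answer: 17

Derivation:
Step 1: +3 fires, +2 burnt (F count now 3)
Step 2: +2 fires, +3 burnt (F count now 2)
Step 3: +2 fires, +2 burnt (F count now 2)
Step 4: +1 fires, +2 burnt (F count now 1)
Step 5: +1 fires, +1 burnt (F count now 1)
Step 6: +1 fires, +1 burnt (F count now 1)
Step 7: +2 fires, +1 burnt (F count now 2)
Step 8: +2 fires, +2 burnt (F count now 2)
Step 9: +2 fires, +2 burnt (F count now 2)
Step 10: +1 fires, +2 burnt (F count now 1)
Step 11: +0 fires, +1 burnt (F count now 0)
Fire out after step 11
Initially T: 20, now '.': 27
Total burnt (originally-T cells now '.'): 17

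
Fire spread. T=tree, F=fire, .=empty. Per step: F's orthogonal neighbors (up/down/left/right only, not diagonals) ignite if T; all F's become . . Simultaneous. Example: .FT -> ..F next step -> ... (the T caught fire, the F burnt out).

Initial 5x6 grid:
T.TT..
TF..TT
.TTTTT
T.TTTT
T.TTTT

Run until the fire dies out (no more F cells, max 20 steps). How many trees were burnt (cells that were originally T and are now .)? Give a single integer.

Step 1: +2 fires, +1 burnt (F count now 2)
Step 2: +2 fires, +2 burnt (F count now 2)
Step 3: +2 fires, +2 burnt (F count now 2)
Step 4: +3 fires, +2 burnt (F count now 3)
Step 5: +4 fires, +3 burnt (F count now 4)
Step 6: +3 fires, +4 burnt (F count now 3)
Step 7: +1 fires, +3 burnt (F count now 1)
Step 8: +0 fires, +1 burnt (F count now 0)
Fire out after step 8
Initially T: 21, now '.': 26
Total burnt (originally-T cells now '.'): 17

Answer: 17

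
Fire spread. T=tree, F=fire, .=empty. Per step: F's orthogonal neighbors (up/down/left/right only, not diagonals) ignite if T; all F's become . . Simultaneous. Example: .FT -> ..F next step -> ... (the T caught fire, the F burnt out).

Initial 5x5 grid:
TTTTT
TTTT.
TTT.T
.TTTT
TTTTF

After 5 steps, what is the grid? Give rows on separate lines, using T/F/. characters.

Step 1: 2 trees catch fire, 1 burn out
  TTTTT
  TTTT.
  TTT.T
  .TTTF
  TTTF.
Step 2: 3 trees catch fire, 2 burn out
  TTTTT
  TTTT.
  TTT.F
  .TTF.
  TTF..
Step 3: 2 trees catch fire, 3 burn out
  TTTTT
  TTTT.
  TTT..
  .TF..
  TF...
Step 4: 3 trees catch fire, 2 burn out
  TTTTT
  TTTT.
  TTF..
  .F...
  F....
Step 5: 2 trees catch fire, 3 burn out
  TTTTT
  TTFT.
  TF...
  .....
  .....

TTTTT
TTFT.
TF...
.....
.....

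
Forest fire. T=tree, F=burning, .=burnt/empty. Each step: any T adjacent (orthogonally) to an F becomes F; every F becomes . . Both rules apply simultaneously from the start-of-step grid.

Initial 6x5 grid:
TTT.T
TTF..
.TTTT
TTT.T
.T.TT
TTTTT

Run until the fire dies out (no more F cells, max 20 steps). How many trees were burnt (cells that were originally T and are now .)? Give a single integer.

Step 1: +3 fires, +1 burnt (F count now 3)
Step 2: +5 fires, +3 burnt (F count now 5)
Step 3: +3 fires, +5 burnt (F count now 3)
Step 4: +3 fires, +3 burnt (F count now 3)
Step 5: +2 fires, +3 burnt (F count now 2)
Step 6: +4 fires, +2 burnt (F count now 4)
Step 7: +1 fires, +4 burnt (F count now 1)
Step 8: +0 fires, +1 burnt (F count now 0)
Fire out after step 8
Initially T: 22, now '.': 29
Total burnt (originally-T cells now '.'): 21

Answer: 21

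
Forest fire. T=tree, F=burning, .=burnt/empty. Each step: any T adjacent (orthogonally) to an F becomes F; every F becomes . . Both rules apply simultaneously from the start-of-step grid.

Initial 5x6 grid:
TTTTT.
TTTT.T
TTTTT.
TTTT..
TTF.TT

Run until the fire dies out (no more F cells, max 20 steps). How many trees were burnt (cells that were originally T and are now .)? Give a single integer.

Answer: 20

Derivation:
Step 1: +2 fires, +1 burnt (F count now 2)
Step 2: +4 fires, +2 burnt (F count now 4)
Step 3: +4 fires, +4 burnt (F count now 4)
Step 4: +5 fires, +4 burnt (F count now 5)
Step 5: +3 fires, +5 burnt (F count now 3)
Step 6: +2 fires, +3 burnt (F count now 2)
Step 7: +0 fires, +2 burnt (F count now 0)
Fire out after step 7
Initially T: 23, now '.': 27
Total burnt (originally-T cells now '.'): 20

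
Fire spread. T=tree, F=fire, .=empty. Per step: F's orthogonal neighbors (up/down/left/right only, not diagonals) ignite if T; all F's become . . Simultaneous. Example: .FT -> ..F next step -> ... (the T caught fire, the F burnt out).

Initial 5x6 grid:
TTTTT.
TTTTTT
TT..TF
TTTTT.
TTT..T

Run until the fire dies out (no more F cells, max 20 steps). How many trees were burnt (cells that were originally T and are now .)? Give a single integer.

Answer: 22

Derivation:
Step 1: +2 fires, +1 burnt (F count now 2)
Step 2: +2 fires, +2 burnt (F count now 2)
Step 3: +3 fires, +2 burnt (F count now 3)
Step 4: +3 fires, +3 burnt (F count now 3)
Step 5: +4 fires, +3 burnt (F count now 4)
Step 6: +5 fires, +4 burnt (F count now 5)
Step 7: +3 fires, +5 burnt (F count now 3)
Step 8: +0 fires, +3 burnt (F count now 0)
Fire out after step 8
Initially T: 23, now '.': 29
Total burnt (originally-T cells now '.'): 22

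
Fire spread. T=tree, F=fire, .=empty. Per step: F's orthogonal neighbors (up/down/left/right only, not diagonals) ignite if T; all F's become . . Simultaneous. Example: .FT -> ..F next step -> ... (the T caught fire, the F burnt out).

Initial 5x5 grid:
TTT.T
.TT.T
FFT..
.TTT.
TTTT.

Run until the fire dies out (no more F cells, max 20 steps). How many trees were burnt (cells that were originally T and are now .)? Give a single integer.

Answer: 13

Derivation:
Step 1: +3 fires, +2 burnt (F count now 3)
Step 2: +4 fires, +3 burnt (F count now 4)
Step 3: +5 fires, +4 burnt (F count now 5)
Step 4: +1 fires, +5 burnt (F count now 1)
Step 5: +0 fires, +1 burnt (F count now 0)
Fire out after step 5
Initially T: 15, now '.': 23
Total burnt (originally-T cells now '.'): 13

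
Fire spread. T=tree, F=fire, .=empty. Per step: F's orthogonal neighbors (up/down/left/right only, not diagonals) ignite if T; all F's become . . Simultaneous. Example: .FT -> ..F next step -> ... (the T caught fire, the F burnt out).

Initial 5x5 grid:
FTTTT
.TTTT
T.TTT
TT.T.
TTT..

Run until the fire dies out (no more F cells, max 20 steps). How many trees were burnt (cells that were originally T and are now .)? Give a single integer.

Answer: 12

Derivation:
Step 1: +1 fires, +1 burnt (F count now 1)
Step 2: +2 fires, +1 burnt (F count now 2)
Step 3: +2 fires, +2 burnt (F count now 2)
Step 4: +3 fires, +2 burnt (F count now 3)
Step 5: +2 fires, +3 burnt (F count now 2)
Step 6: +2 fires, +2 burnt (F count now 2)
Step 7: +0 fires, +2 burnt (F count now 0)
Fire out after step 7
Initially T: 18, now '.': 19
Total burnt (originally-T cells now '.'): 12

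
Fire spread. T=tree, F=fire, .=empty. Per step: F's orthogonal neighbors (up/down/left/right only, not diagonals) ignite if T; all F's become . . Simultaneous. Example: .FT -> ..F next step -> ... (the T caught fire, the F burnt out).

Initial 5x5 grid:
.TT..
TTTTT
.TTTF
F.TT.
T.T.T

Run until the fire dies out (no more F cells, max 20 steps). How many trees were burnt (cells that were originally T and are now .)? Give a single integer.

Step 1: +3 fires, +2 burnt (F count now 3)
Step 2: +3 fires, +3 burnt (F count now 3)
Step 3: +3 fires, +3 burnt (F count now 3)
Step 4: +3 fires, +3 burnt (F count now 3)
Step 5: +2 fires, +3 burnt (F count now 2)
Step 6: +0 fires, +2 burnt (F count now 0)
Fire out after step 6
Initially T: 15, now '.': 24
Total burnt (originally-T cells now '.'): 14

Answer: 14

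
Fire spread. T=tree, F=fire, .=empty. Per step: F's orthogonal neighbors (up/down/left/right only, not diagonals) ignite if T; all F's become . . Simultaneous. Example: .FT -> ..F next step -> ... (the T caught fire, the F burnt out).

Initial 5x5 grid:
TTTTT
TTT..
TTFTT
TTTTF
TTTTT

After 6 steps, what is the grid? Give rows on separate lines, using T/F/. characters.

Step 1: 7 trees catch fire, 2 burn out
  TTTTT
  TTF..
  TF.FF
  TTFF.
  TTTTF
Step 2: 6 trees catch fire, 7 burn out
  TTFTT
  TF...
  F....
  TF...
  TTFF.
Step 3: 5 trees catch fire, 6 burn out
  TF.FT
  F....
  .....
  F....
  TF...
Step 4: 3 trees catch fire, 5 burn out
  F...F
  .....
  .....
  .....
  F....
Step 5: 0 trees catch fire, 3 burn out
  .....
  .....
  .....
  .....
  .....
Step 6: 0 trees catch fire, 0 burn out
  .....
  .....
  .....
  .....
  .....

.....
.....
.....
.....
.....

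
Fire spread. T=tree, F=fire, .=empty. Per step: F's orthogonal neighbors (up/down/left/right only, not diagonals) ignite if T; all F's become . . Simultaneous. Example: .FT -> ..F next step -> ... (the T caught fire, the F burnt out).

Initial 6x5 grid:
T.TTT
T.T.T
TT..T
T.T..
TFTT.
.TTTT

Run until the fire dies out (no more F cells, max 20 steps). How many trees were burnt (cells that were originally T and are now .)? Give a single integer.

Answer: 13

Derivation:
Step 1: +3 fires, +1 burnt (F count now 3)
Step 2: +4 fires, +3 burnt (F count now 4)
Step 3: +2 fires, +4 burnt (F count now 2)
Step 4: +3 fires, +2 burnt (F count now 3)
Step 5: +1 fires, +3 burnt (F count now 1)
Step 6: +0 fires, +1 burnt (F count now 0)
Fire out after step 6
Initially T: 19, now '.': 24
Total burnt (originally-T cells now '.'): 13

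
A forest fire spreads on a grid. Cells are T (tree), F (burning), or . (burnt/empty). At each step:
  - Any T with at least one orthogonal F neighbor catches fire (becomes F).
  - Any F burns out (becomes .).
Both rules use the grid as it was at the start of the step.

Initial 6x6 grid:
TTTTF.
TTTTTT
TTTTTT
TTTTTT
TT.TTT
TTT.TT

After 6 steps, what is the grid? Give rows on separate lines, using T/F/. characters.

Step 1: 2 trees catch fire, 1 burn out
  TTTF..
  TTTTFT
  TTTTTT
  TTTTTT
  TT.TTT
  TTT.TT
Step 2: 4 trees catch fire, 2 burn out
  TTF...
  TTTF.F
  TTTTFT
  TTTTTT
  TT.TTT
  TTT.TT
Step 3: 5 trees catch fire, 4 burn out
  TF....
  TTF...
  TTTF.F
  TTTTFT
  TT.TTT
  TTT.TT
Step 4: 6 trees catch fire, 5 burn out
  F.....
  TF....
  TTF...
  TTTF.F
  TT.TFT
  TTT.TT
Step 5: 6 trees catch fire, 6 burn out
  ......
  F.....
  TF....
  TTF...
  TT.F.F
  TTT.FT
Step 6: 3 trees catch fire, 6 burn out
  ......
  ......
  F.....
  TF....
  TT....
  TTT..F

......
......
F.....
TF....
TT....
TTT..F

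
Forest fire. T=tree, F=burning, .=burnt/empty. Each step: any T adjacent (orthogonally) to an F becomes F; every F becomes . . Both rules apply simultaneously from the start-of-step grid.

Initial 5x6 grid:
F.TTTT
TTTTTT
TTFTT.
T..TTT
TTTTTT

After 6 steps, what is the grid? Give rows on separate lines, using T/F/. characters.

Step 1: 4 trees catch fire, 2 burn out
  ..TTTT
  FTFTTT
  TF.FT.
  T..TTT
  TTTTTT
Step 2: 6 trees catch fire, 4 burn out
  ..FTTT
  .F.FTT
  F...F.
  T..FTT
  TTTTTT
Step 3: 5 trees catch fire, 6 burn out
  ...FTT
  ....FT
  ......
  F...FT
  TTTFTT
Step 4: 6 trees catch fire, 5 burn out
  ....FT
  .....F
  ......
  .....F
  FTF.FT
Step 5: 3 trees catch fire, 6 burn out
  .....F
  ......
  ......
  ......
  .F...F
Step 6: 0 trees catch fire, 3 burn out
  ......
  ......
  ......
  ......
  ......

......
......
......
......
......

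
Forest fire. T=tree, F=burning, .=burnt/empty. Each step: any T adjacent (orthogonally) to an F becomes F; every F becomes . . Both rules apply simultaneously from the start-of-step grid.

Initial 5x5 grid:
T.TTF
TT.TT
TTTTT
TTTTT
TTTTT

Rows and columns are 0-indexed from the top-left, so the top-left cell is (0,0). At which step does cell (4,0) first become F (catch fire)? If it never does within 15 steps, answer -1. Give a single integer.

Step 1: cell (4,0)='T' (+2 fires, +1 burnt)
Step 2: cell (4,0)='T' (+3 fires, +2 burnt)
Step 3: cell (4,0)='T' (+2 fires, +3 burnt)
Step 4: cell (4,0)='T' (+3 fires, +2 burnt)
Step 5: cell (4,0)='T' (+3 fires, +3 burnt)
Step 6: cell (4,0)='T' (+4 fires, +3 burnt)
Step 7: cell (4,0)='T' (+3 fires, +4 burnt)
Step 8: cell (4,0)='F' (+2 fires, +3 burnt)
  -> target ignites at step 8
Step 9: cell (4,0)='.' (+0 fires, +2 burnt)
  fire out at step 9

8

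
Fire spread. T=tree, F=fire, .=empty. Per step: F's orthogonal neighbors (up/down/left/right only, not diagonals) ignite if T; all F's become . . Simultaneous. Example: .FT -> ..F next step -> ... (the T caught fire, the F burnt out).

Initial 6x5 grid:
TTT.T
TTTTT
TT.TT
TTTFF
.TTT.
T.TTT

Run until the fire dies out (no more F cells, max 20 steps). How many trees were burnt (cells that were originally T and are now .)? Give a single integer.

Answer: 22

Derivation:
Step 1: +4 fires, +2 burnt (F count now 4)
Step 2: +5 fires, +4 burnt (F count now 5)
Step 3: +7 fires, +5 burnt (F count now 7)
Step 4: +3 fires, +7 burnt (F count now 3)
Step 5: +2 fires, +3 burnt (F count now 2)
Step 6: +1 fires, +2 burnt (F count now 1)
Step 7: +0 fires, +1 burnt (F count now 0)
Fire out after step 7
Initially T: 23, now '.': 29
Total burnt (originally-T cells now '.'): 22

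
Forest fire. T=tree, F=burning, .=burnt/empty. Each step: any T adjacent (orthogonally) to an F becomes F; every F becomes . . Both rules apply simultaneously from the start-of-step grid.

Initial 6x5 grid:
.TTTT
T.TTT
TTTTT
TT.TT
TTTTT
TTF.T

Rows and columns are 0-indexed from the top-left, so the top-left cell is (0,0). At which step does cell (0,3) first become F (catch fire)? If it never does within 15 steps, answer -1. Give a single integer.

Step 1: cell (0,3)='T' (+2 fires, +1 burnt)
Step 2: cell (0,3)='T' (+3 fires, +2 burnt)
Step 3: cell (0,3)='T' (+4 fires, +3 burnt)
Step 4: cell (0,3)='T' (+5 fires, +4 burnt)
Step 5: cell (0,3)='T' (+4 fires, +5 burnt)
Step 6: cell (0,3)='F' (+4 fires, +4 burnt)
  -> target ignites at step 6
Step 7: cell (0,3)='.' (+2 fires, +4 burnt)
Step 8: cell (0,3)='.' (+1 fires, +2 burnt)
Step 9: cell (0,3)='.' (+0 fires, +1 burnt)
  fire out at step 9

6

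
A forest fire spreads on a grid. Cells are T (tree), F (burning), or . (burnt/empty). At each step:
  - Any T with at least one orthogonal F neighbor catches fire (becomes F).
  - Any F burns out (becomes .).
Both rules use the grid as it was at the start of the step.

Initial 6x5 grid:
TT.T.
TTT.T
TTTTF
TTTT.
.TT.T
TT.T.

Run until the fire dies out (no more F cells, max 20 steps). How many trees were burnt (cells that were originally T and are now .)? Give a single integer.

Step 1: +2 fires, +1 burnt (F count now 2)
Step 2: +2 fires, +2 burnt (F count now 2)
Step 3: +3 fires, +2 burnt (F count now 3)
Step 4: +4 fires, +3 burnt (F count now 4)
Step 5: +4 fires, +4 burnt (F count now 4)
Step 6: +2 fires, +4 burnt (F count now 2)
Step 7: +1 fires, +2 burnt (F count now 1)
Step 8: +0 fires, +1 burnt (F count now 0)
Fire out after step 8
Initially T: 21, now '.': 27
Total burnt (originally-T cells now '.'): 18

Answer: 18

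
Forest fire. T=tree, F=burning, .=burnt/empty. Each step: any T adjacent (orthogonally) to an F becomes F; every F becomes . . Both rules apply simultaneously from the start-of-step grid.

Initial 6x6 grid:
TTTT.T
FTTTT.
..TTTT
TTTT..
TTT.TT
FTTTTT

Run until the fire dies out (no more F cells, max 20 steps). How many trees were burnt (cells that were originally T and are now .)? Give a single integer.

Step 1: +4 fires, +2 burnt (F count now 4)
Step 2: +5 fires, +4 burnt (F count now 5)
Step 3: +6 fires, +5 burnt (F count now 6)
Step 4: +5 fires, +6 burnt (F count now 5)
Step 5: +4 fires, +5 burnt (F count now 4)
Step 6: +2 fires, +4 burnt (F count now 2)
Step 7: +0 fires, +2 burnt (F count now 0)
Fire out after step 7
Initially T: 27, now '.': 35
Total burnt (originally-T cells now '.'): 26

Answer: 26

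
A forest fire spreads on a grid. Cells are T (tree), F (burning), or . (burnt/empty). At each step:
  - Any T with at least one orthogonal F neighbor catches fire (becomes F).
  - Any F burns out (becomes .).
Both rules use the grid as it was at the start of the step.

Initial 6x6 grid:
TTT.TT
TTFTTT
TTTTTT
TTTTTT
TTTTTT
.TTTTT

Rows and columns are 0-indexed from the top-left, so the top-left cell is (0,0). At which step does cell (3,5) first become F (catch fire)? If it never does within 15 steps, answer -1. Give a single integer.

Step 1: cell (3,5)='T' (+4 fires, +1 burnt)
Step 2: cell (3,5)='T' (+6 fires, +4 burnt)
Step 3: cell (3,5)='T' (+8 fires, +6 burnt)
Step 4: cell (3,5)='T' (+7 fires, +8 burnt)
Step 5: cell (3,5)='F' (+5 fires, +7 burnt)
  -> target ignites at step 5
Step 6: cell (3,5)='.' (+2 fires, +5 burnt)
Step 7: cell (3,5)='.' (+1 fires, +2 burnt)
Step 8: cell (3,5)='.' (+0 fires, +1 burnt)
  fire out at step 8

5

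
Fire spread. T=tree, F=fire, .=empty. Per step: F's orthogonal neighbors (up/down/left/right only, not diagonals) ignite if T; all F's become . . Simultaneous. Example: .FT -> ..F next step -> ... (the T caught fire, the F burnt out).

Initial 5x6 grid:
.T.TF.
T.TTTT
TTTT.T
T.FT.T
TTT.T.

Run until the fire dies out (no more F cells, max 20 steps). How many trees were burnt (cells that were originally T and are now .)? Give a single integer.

Step 1: +5 fires, +2 burnt (F count now 5)
Step 2: +6 fires, +5 burnt (F count now 6)
Step 3: +3 fires, +6 burnt (F count now 3)
Step 4: +3 fires, +3 burnt (F count now 3)
Step 5: +0 fires, +3 burnt (F count now 0)
Fire out after step 5
Initially T: 19, now '.': 28
Total burnt (originally-T cells now '.'): 17

Answer: 17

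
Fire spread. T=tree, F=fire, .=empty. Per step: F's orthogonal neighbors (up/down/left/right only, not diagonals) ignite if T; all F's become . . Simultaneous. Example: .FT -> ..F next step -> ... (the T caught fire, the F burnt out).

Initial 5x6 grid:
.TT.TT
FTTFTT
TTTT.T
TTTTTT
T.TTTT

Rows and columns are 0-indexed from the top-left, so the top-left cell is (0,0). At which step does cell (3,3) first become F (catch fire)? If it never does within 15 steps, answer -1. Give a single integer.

Step 1: cell (3,3)='T' (+5 fires, +2 burnt)
Step 2: cell (3,3)='F' (+8 fires, +5 burnt)
  -> target ignites at step 2
Step 3: cell (3,3)='.' (+7 fires, +8 burnt)
Step 4: cell (3,3)='.' (+3 fires, +7 burnt)
Step 5: cell (3,3)='.' (+1 fires, +3 burnt)
Step 6: cell (3,3)='.' (+0 fires, +1 burnt)
  fire out at step 6

2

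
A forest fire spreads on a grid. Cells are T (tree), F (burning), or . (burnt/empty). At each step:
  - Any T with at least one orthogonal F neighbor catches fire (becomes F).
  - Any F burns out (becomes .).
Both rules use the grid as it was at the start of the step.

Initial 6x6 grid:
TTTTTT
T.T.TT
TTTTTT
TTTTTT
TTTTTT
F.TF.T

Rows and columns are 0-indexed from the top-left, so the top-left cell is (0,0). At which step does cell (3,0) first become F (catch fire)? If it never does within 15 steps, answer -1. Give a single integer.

Step 1: cell (3,0)='T' (+3 fires, +2 burnt)
Step 2: cell (3,0)='F' (+5 fires, +3 burnt)
  -> target ignites at step 2
Step 3: cell (3,0)='.' (+6 fires, +5 burnt)
Step 4: cell (3,0)='.' (+6 fires, +6 burnt)
Step 5: cell (3,0)='.' (+4 fires, +6 burnt)
Step 6: cell (3,0)='.' (+4 fires, +4 burnt)
Step 7: cell (3,0)='.' (+2 fires, +4 burnt)
Step 8: cell (3,0)='.' (+0 fires, +2 burnt)
  fire out at step 8

2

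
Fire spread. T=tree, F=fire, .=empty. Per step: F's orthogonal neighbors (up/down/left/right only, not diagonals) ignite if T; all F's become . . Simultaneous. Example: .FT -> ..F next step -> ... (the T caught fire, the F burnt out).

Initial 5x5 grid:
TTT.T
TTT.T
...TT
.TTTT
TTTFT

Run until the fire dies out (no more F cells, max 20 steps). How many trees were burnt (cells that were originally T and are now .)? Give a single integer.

Answer: 12

Derivation:
Step 1: +3 fires, +1 burnt (F count now 3)
Step 2: +4 fires, +3 burnt (F count now 4)
Step 3: +3 fires, +4 burnt (F count now 3)
Step 4: +1 fires, +3 burnt (F count now 1)
Step 5: +1 fires, +1 burnt (F count now 1)
Step 6: +0 fires, +1 burnt (F count now 0)
Fire out after step 6
Initially T: 18, now '.': 19
Total burnt (originally-T cells now '.'): 12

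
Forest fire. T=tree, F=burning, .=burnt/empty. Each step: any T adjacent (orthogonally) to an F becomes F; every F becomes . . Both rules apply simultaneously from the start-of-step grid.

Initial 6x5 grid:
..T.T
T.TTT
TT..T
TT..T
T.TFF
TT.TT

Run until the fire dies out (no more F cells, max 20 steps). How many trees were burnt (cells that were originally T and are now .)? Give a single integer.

Answer: 10

Derivation:
Step 1: +4 fires, +2 burnt (F count now 4)
Step 2: +1 fires, +4 burnt (F count now 1)
Step 3: +1 fires, +1 burnt (F count now 1)
Step 4: +2 fires, +1 burnt (F count now 2)
Step 5: +1 fires, +2 burnt (F count now 1)
Step 6: +1 fires, +1 burnt (F count now 1)
Step 7: +0 fires, +1 burnt (F count now 0)
Fire out after step 7
Initially T: 18, now '.': 22
Total burnt (originally-T cells now '.'): 10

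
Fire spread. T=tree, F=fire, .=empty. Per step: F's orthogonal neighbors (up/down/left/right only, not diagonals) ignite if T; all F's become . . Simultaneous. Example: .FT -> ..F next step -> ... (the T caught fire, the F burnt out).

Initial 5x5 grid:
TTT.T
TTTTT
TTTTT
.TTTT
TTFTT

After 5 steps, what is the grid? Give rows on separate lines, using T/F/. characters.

Step 1: 3 trees catch fire, 1 burn out
  TTT.T
  TTTTT
  TTTTT
  .TFTT
  TF.FT
Step 2: 5 trees catch fire, 3 burn out
  TTT.T
  TTTTT
  TTFTT
  .F.FT
  F...F
Step 3: 4 trees catch fire, 5 burn out
  TTT.T
  TTFTT
  TF.FT
  ....F
  .....
Step 4: 5 trees catch fire, 4 burn out
  TTF.T
  TF.FT
  F...F
  .....
  .....
Step 5: 3 trees catch fire, 5 burn out
  TF..T
  F...F
  .....
  .....
  .....

TF..T
F...F
.....
.....
.....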